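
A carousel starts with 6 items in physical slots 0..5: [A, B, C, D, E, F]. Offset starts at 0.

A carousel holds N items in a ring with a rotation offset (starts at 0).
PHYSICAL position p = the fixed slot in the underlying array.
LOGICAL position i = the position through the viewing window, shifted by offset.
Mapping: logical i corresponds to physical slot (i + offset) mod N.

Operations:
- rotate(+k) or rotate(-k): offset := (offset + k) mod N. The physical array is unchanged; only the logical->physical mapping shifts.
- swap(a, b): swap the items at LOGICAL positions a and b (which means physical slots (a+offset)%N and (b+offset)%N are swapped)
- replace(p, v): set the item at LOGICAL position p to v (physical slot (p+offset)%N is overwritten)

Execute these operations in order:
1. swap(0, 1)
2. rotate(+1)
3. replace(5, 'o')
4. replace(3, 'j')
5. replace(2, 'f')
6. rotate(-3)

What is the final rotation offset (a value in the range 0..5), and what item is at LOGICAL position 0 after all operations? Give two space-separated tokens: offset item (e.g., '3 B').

Answer: 4 j

Derivation:
After op 1 (swap(0, 1)): offset=0, physical=[B,A,C,D,E,F], logical=[B,A,C,D,E,F]
After op 2 (rotate(+1)): offset=1, physical=[B,A,C,D,E,F], logical=[A,C,D,E,F,B]
After op 3 (replace(5, 'o')): offset=1, physical=[o,A,C,D,E,F], logical=[A,C,D,E,F,o]
After op 4 (replace(3, 'j')): offset=1, physical=[o,A,C,D,j,F], logical=[A,C,D,j,F,o]
After op 5 (replace(2, 'f')): offset=1, physical=[o,A,C,f,j,F], logical=[A,C,f,j,F,o]
After op 6 (rotate(-3)): offset=4, physical=[o,A,C,f,j,F], logical=[j,F,o,A,C,f]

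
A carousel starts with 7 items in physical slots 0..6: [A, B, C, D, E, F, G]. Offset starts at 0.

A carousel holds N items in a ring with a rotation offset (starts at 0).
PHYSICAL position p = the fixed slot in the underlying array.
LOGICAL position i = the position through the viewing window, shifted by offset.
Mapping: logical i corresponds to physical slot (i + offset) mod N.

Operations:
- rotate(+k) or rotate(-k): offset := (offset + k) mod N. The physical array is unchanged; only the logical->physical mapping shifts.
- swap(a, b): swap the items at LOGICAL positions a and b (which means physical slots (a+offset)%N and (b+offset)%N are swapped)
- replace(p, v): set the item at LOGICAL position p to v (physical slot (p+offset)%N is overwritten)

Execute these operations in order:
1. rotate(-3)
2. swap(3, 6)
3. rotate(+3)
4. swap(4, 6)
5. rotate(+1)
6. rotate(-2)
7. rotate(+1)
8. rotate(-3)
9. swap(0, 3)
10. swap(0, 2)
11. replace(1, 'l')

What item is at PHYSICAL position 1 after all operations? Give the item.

After op 1 (rotate(-3)): offset=4, physical=[A,B,C,D,E,F,G], logical=[E,F,G,A,B,C,D]
After op 2 (swap(3, 6)): offset=4, physical=[D,B,C,A,E,F,G], logical=[E,F,G,D,B,C,A]
After op 3 (rotate(+3)): offset=0, physical=[D,B,C,A,E,F,G], logical=[D,B,C,A,E,F,G]
After op 4 (swap(4, 6)): offset=0, physical=[D,B,C,A,G,F,E], logical=[D,B,C,A,G,F,E]
After op 5 (rotate(+1)): offset=1, physical=[D,B,C,A,G,F,E], logical=[B,C,A,G,F,E,D]
After op 6 (rotate(-2)): offset=6, physical=[D,B,C,A,G,F,E], logical=[E,D,B,C,A,G,F]
After op 7 (rotate(+1)): offset=0, physical=[D,B,C,A,G,F,E], logical=[D,B,C,A,G,F,E]
After op 8 (rotate(-3)): offset=4, physical=[D,B,C,A,G,F,E], logical=[G,F,E,D,B,C,A]
After op 9 (swap(0, 3)): offset=4, physical=[G,B,C,A,D,F,E], logical=[D,F,E,G,B,C,A]
After op 10 (swap(0, 2)): offset=4, physical=[G,B,C,A,E,F,D], logical=[E,F,D,G,B,C,A]
After op 11 (replace(1, 'l')): offset=4, physical=[G,B,C,A,E,l,D], logical=[E,l,D,G,B,C,A]

Answer: B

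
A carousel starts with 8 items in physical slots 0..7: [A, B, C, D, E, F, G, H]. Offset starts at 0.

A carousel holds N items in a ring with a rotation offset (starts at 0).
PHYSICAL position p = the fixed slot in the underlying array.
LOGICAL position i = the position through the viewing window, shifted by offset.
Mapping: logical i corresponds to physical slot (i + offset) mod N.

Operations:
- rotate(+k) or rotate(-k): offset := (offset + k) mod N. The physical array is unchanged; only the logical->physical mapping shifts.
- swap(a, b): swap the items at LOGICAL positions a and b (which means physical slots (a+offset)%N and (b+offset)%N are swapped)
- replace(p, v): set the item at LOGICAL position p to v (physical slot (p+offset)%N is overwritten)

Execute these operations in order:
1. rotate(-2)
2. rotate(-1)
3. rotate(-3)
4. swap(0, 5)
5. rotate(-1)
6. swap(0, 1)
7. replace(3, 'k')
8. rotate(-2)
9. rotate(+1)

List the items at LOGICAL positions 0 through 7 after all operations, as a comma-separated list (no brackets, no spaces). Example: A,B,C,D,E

After op 1 (rotate(-2)): offset=6, physical=[A,B,C,D,E,F,G,H], logical=[G,H,A,B,C,D,E,F]
After op 2 (rotate(-1)): offset=5, physical=[A,B,C,D,E,F,G,H], logical=[F,G,H,A,B,C,D,E]
After op 3 (rotate(-3)): offset=2, physical=[A,B,C,D,E,F,G,H], logical=[C,D,E,F,G,H,A,B]
After op 4 (swap(0, 5)): offset=2, physical=[A,B,H,D,E,F,G,C], logical=[H,D,E,F,G,C,A,B]
After op 5 (rotate(-1)): offset=1, physical=[A,B,H,D,E,F,G,C], logical=[B,H,D,E,F,G,C,A]
After op 6 (swap(0, 1)): offset=1, physical=[A,H,B,D,E,F,G,C], logical=[H,B,D,E,F,G,C,A]
After op 7 (replace(3, 'k')): offset=1, physical=[A,H,B,D,k,F,G,C], logical=[H,B,D,k,F,G,C,A]
After op 8 (rotate(-2)): offset=7, physical=[A,H,B,D,k,F,G,C], logical=[C,A,H,B,D,k,F,G]
After op 9 (rotate(+1)): offset=0, physical=[A,H,B,D,k,F,G,C], logical=[A,H,B,D,k,F,G,C]

Answer: A,H,B,D,k,F,G,C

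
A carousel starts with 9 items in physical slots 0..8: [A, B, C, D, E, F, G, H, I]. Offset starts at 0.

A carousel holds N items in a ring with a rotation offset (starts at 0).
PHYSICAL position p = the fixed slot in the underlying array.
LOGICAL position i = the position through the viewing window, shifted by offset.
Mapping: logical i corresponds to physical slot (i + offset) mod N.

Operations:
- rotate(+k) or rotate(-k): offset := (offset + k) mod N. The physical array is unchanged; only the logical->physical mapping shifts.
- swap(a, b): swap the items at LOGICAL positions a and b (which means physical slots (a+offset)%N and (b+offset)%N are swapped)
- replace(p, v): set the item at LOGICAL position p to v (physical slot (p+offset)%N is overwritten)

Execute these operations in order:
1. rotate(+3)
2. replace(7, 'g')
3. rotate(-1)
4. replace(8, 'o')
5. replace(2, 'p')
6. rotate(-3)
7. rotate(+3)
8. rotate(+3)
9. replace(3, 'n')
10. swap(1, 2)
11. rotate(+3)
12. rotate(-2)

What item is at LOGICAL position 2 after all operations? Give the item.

Answer: n

Derivation:
After op 1 (rotate(+3)): offset=3, physical=[A,B,C,D,E,F,G,H,I], logical=[D,E,F,G,H,I,A,B,C]
After op 2 (replace(7, 'g')): offset=3, physical=[A,g,C,D,E,F,G,H,I], logical=[D,E,F,G,H,I,A,g,C]
After op 3 (rotate(-1)): offset=2, physical=[A,g,C,D,E,F,G,H,I], logical=[C,D,E,F,G,H,I,A,g]
After op 4 (replace(8, 'o')): offset=2, physical=[A,o,C,D,E,F,G,H,I], logical=[C,D,E,F,G,H,I,A,o]
After op 5 (replace(2, 'p')): offset=2, physical=[A,o,C,D,p,F,G,H,I], logical=[C,D,p,F,G,H,I,A,o]
After op 6 (rotate(-3)): offset=8, physical=[A,o,C,D,p,F,G,H,I], logical=[I,A,o,C,D,p,F,G,H]
After op 7 (rotate(+3)): offset=2, physical=[A,o,C,D,p,F,G,H,I], logical=[C,D,p,F,G,H,I,A,o]
After op 8 (rotate(+3)): offset=5, physical=[A,o,C,D,p,F,G,H,I], logical=[F,G,H,I,A,o,C,D,p]
After op 9 (replace(3, 'n')): offset=5, physical=[A,o,C,D,p,F,G,H,n], logical=[F,G,H,n,A,o,C,D,p]
After op 10 (swap(1, 2)): offset=5, physical=[A,o,C,D,p,F,H,G,n], logical=[F,H,G,n,A,o,C,D,p]
After op 11 (rotate(+3)): offset=8, physical=[A,o,C,D,p,F,H,G,n], logical=[n,A,o,C,D,p,F,H,G]
After op 12 (rotate(-2)): offset=6, physical=[A,o,C,D,p,F,H,G,n], logical=[H,G,n,A,o,C,D,p,F]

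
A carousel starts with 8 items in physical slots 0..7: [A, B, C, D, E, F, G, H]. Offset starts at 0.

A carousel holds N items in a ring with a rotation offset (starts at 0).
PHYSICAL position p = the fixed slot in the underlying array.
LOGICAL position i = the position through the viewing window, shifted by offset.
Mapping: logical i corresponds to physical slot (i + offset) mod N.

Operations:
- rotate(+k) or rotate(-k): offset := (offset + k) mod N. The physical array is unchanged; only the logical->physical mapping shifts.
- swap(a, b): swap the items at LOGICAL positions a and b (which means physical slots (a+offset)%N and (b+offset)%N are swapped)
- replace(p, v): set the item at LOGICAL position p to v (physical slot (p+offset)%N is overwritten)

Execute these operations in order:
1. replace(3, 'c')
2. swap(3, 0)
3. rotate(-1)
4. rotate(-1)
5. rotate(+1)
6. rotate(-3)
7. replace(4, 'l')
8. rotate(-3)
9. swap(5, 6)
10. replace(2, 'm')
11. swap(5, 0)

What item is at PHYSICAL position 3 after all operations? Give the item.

Answer: m

Derivation:
After op 1 (replace(3, 'c')): offset=0, physical=[A,B,C,c,E,F,G,H], logical=[A,B,C,c,E,F,G,H]
After op 2 (swap(3, 0)): offset=0, physical=[c,B,C,A,E,F,G,H], logical=[c,B,C,A,E,F,G,H]
After op 3 (rotate(-1)): offset=7, physical=[c,B,C,A,E,F,G,H], logical=[H,c,B,C,A,E,F,G]
After op 4 (rotate(-1)): offset=6, physical=[c,B,C,A,E,F,G,H], logical=[G,H,c,B,C,A,E,F]
After op 5 (rotate(+1)): offset=7, physical=[c,B,C,A,E,F,G,H], logical=[H,c,B,C,A,E,F,G]
After op 6 (rotate(-3)): offset=4, physical=[c,B,C,A,E,F,G,H], logical=[E,F,G,H,c,B,C,A]
After op 7 (replace(4, 'l')): offset=4, physical=[l,B,C,A,E,F,G,H], logical=[E,F,G,H,l,B,C,A]
After op 8 (rotate(-3)): offset=1, physical=[l,B,C,A,E,F,G,H], logical=[B,C,A,E,F,G,H,l]
After op 9 (swap(5, 6)): offset=1, physical=[l,B,C,A,E,F,H,G], logical=[B,C,A,E,F,H,G,l]
After op 10 (replace(2, 'm')): offset=1, physical=[l,B,C,m,E,F,H,G], logical=[B,C,m,E,F,H,G,l]
After op 11 (swap(5, 0)): offset=1, physical=[l,H,C,m,E,F,B,G], logical=[H,C,m,E,F,B,G,l]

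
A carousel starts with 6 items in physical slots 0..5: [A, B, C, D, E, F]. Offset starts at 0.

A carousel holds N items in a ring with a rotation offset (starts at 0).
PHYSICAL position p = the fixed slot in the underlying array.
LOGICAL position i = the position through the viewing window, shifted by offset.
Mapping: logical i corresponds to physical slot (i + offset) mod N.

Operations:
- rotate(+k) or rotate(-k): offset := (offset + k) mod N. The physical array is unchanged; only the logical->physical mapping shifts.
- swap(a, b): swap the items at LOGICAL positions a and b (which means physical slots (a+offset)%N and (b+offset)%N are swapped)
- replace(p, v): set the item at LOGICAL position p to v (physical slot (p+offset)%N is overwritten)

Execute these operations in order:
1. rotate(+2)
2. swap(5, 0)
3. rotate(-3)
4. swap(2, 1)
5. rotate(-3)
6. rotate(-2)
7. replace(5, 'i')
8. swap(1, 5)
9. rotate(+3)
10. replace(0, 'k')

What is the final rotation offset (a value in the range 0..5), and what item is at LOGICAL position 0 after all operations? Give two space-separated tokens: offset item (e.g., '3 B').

After op 1 (rotate(+2)): offset=2, physical=[A,B,C,D,E,F], logical=[C,D,E,F,A,B]
After op 2 (swap(5, 0)): offset=2, physical=[A,C,B,D,E,F], logical=[B,D,E,F,A,C]
After op 3 (rotate(-3)): offset=5, physical=[A,C,B,D,E,F], logical=[F,A,C,B,D,E]
After op 4 (swap(2, 1)): offset=5, physical=[C,A,B,D,E,F], logical=[F,C,A,B,D,E]
After op 5 (rotate(-3)): offset=2, physical=[C,A,B,D,E,F], logical=[B,D,E,F,C,A]
After op 6 (rotate(-2)): offset=0, physical=[C,A,B,D,E,F], logical=[C,A,B,D,E,F]
After op 7 (replace(5, 'i')): offset=0, physical=[C,A,B,D,E,i], logical=[C,A,B,D,E,i]
After op 8 (swap(1, 5)): offset=0, physical=[C,i,B,D,E,A], logical=[C,i,B,D,E,A]
After op 9 (rotate(+3)): offset=3, physical=[C,i,B,D,E,A], logical=[D,E,A,C,i,B]
After op 10 (replace(0, 'k')): offset=3, physical=[C,i,B,k,E,A], logical=[k,E,A,C,i,B]

Answer: 3 k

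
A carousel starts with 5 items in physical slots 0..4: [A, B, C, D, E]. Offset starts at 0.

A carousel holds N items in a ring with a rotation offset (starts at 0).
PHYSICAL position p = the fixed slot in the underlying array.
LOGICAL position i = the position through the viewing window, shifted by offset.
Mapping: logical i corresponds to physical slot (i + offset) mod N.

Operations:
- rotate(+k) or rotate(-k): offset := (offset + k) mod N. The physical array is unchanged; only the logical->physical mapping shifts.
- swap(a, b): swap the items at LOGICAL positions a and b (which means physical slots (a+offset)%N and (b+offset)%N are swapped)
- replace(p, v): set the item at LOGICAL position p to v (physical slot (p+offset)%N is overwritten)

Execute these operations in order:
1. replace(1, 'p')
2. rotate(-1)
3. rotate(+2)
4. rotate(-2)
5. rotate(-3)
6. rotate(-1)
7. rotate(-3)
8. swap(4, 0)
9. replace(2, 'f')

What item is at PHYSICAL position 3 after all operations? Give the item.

Answer: D

Derivation:
After op 1 (replace(1, 'p')): offset=0, physical=[A,p,C,D,E], logical=[A,p,C,D,E]
After op 2 (rotate(-1)): offset=4, physical=[A,p,C,D,E], logical=[E,A,p,C,D]
After op 3 (rotate(+2)): offset=1, physical=[A,p,C,D,E], logical=[p,C,D,E,A]
After op 4 (rotate(-2)): offset=4, physical=[A,p,C,D,E], logical=[E,A,p,C,D]
After op 5 (rotate(-3)): offset=1, physical=[A,p,C,D,E], logical=[p,C,D,E,A]
After op 6 (rotate(-1)): offset=0, physical=[A,p,C,D,E], logical=[A,p,C,D,E]
After op 7 (rotate(-3)): offset=2, physical=[A,p,C,D,E], logical=[C,D,E,A,p]
After op 8 (swap(4, 0)): offset=2, physical=[A,C,p,D,E], logical=[p,D,E,A,C]
After op 9 (replace(2, 'f')): offset=2, physical=[A,C,p,D,f], logical=[p,D,f,A,C]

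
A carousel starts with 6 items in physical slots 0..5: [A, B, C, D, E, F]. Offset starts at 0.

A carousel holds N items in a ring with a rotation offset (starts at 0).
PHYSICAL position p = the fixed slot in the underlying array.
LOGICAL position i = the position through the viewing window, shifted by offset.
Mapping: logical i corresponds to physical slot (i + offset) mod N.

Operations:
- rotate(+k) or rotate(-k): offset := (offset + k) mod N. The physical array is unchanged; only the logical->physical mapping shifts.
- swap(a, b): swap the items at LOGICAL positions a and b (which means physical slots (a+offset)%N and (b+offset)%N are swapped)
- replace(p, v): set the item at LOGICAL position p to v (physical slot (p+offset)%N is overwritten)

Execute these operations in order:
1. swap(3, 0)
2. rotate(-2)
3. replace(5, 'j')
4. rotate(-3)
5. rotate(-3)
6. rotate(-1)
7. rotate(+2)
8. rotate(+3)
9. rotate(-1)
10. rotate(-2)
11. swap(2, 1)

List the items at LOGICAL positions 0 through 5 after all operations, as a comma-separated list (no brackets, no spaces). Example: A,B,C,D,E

Answer: F,B,D,C,j,E

Derivation:
After op 1 (swap(3, 0)): offset=0, physical=[D,B,C,A,E,F], logical=[D,B,C,A,E,F]
After op 2 (rotate(-2)): offset=4, physical=[D,B,C,A,E,F], logical=[E,F,D,B,C,A]
After op 3 (replace(5, 'j')): offset=4, physical=[D,B,C,j,E,F], logical=[E,F,D,B,C,j]
After op 4 (rotate(-3)): offset=1, physical=[D,B,C,j,E,F], logical=[B,C,j,E,F,D]
After op 5 (rotate(-3)): offset=4, physical=[D,B,C,j,E,F], logical=[E,F,D,B,C,j]
After op 6 (rotate(-1)): offset=3, physical=[D,B,C,j,E,F], logical=[j,E,F,D,B,C]
After op 7 (rotate(+2)): offset=5, physical=[D,B,C,j,E,F], logical=[F,D,B,C,j,E]
After op 8 (rotate(+3)): offset=2, physical=[D,B,C,j,E,F], logical=[C,j,E,F,D,B]
After op 9 (rotate(-1)): offset=1, physical=[D,B,C,j,E,F], logical=[B,C,j,E,F,D]
After op 10 (rotate(-2)): offset=5, physical=[D,B,C,j,E,F], logical=[F,D,B,C,j,E]
After op 11 (swap(2, 1)): offset=5, physical=[B,D,C,j,E,F], logical=[F,B,D,C,j,E]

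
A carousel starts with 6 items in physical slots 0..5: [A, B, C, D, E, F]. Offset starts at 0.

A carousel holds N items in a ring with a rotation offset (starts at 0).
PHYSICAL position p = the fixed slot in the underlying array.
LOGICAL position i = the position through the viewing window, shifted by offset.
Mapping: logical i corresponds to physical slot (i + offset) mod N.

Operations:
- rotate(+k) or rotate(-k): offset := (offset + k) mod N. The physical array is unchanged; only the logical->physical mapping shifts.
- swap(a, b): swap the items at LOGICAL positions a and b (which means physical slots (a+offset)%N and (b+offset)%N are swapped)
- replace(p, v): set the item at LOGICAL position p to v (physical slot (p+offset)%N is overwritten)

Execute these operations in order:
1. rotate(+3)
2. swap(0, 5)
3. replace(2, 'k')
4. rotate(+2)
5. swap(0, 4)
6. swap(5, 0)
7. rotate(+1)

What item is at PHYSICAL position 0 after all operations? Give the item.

Answer: A

Derivation:
After op 1 (rotate(+3)): offset=3, physical=[A,B,C,D,E,F], logical=[D,E,F,A,B,C]
After op 2 (swap(0, 5)): offset=3, physical=[A,B,D,C,E,F], logical=[C,E,F,A,B,D]
After op 3 (replace(2, 'k')): offset=3, physical=[A,B,D,C,E,k], logical=[C,E,k,A,B,D]
After op 4 (rotate(+2)): offset=5, physical=[A,B,D,C,E,k], logical=[k,A,B,D,C,E]
After op 5 (swap(0, 4)): offset=5, physical=[A,B,D,k,E,C], logical=[C,A,B,D,k,E]
After op 6 (swap(5, 0)): offset=5, physical=[A,B,D,k,C,E], logical=[E,A,B,D,k,C]
After op 7 (rotate(+1)): offset=0, physical=[A,B,D,k,C,E], logical=[A,B,D,k,C,E]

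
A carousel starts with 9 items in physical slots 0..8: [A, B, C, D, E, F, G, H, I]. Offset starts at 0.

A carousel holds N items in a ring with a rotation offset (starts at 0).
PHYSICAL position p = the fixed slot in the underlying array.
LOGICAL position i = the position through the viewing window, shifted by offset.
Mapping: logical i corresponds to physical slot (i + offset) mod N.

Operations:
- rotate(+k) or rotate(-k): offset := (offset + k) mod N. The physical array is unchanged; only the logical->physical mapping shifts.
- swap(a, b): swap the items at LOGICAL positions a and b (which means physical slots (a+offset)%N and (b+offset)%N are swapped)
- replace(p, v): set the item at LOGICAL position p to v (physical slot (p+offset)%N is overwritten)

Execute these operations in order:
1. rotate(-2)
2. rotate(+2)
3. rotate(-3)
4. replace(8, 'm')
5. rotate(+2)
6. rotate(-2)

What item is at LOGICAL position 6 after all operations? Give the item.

After op 1 (rotate(-2)): offset=7, physical=[A,B,C,D,E,F,G,H,I], logical=[H,I,A,B,C,D,E,F,G]
After op 2 (rotate(+2)): offset=0, physical=[A,B,C,D,E,F,G,H,I], logical=[A,B,C,D,E,F,G,H,I]
After op 3 (rotate(-3)): offset=6, physical=[A,B,C,D,E,F,G,H,I], logical=[G,H,I,A,B,C,D,E,F]
After op 4 (replace(8, 'm')): offset=6, physical=[A,B,C,D,E,m,G,H,I], logical=[G,H,I,A,B,C,D,E,m]
After op 5 (rotate(+2)): offset=8, physical=[A,B,C,D,E,m,G,H,I], logical=[I,A,B,C,D,E,m,G,H]
After op 6 (rotate(-2)): offset=6, physical=[A,B,C,D,E,m,G,H,I], logical=[G,H,I,A,B,C,D,E,m]

Answer: D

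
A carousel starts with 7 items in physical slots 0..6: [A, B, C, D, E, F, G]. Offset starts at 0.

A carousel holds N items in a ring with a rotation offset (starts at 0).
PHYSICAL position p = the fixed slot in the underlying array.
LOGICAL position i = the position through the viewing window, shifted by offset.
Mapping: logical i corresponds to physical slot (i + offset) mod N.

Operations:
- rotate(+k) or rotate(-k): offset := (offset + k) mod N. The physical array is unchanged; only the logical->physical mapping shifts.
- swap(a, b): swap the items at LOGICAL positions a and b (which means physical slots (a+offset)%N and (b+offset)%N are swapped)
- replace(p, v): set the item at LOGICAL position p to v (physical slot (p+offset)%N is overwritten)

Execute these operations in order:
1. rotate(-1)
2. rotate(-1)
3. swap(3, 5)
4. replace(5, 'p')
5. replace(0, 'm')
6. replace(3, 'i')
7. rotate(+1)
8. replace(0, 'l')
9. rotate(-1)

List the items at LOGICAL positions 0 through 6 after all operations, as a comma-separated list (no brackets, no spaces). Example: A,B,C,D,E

After op 1 (rotate(-1)): offset=6, physical=[A,B,C,D,E,F,G], logical=[G,A,B,C,D,E,F]
After op 2 (rotate(-1)): offset=5, physical=[A,B,C,D,E,F,G], logical=[F,G,A,B,C,D,E]
After op 3 (swap(3, 5)): offset=5, physical=[A,D,C,B,E,F,G], logical=[F,G,A,D,C,B,E]
After op 4 (replace(5, 'p')): offset=5, physical=[A,D,C,p,E,F,G], logical=[F,G,A,D,C,p,E]
After op 5 (replace(0, 'm')): offset=5, physical=[A,D,C,p,E,m,G], logical=[m,G,A,D,C,p,E]
After op 6 (replace(3, 'i')): offset=5, physical=[A,i,C,p,E,m,G], logical=[m,G,A,i,C,p,E]
After op 7 (rotate(+1)): offset=6, physical=[A,i,C,p,E,m,G], logical=[G,A,i,C,p,E,m]
After op 8 (replace(0, 'l')): offset=6, physical=[A,i,C,p,E,m,l], logical=[l,A,i,C,p,E,m]
After op 9 (rotate(-1)): offset=5, physical=[A,i,C,p,E,m,l], logical=[m,l,A,i,C,p,E]

Answer: m,l,A,i,C,p,E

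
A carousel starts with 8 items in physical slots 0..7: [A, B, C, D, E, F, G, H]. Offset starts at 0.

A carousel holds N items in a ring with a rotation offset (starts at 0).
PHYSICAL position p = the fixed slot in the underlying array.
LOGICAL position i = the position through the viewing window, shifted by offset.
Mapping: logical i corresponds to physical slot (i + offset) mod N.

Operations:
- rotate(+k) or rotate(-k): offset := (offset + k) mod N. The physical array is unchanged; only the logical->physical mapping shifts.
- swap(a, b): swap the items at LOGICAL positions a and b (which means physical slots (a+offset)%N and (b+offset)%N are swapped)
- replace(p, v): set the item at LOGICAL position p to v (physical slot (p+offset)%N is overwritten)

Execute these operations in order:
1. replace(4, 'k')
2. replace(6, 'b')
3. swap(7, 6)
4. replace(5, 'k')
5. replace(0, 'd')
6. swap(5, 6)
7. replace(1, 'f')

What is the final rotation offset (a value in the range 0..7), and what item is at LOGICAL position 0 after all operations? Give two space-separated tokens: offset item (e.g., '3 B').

Answer: 0 d

Derivation:
After op 1 (replace(4, 'k')): offset=0, physical=[A,B,C,D,k,F,G,H], logical=[A,B,C,D,k,F,G,H]
After op 2 (replace(6, 'b')): offset=0, physical=[A,B,C,D,k,F,b,H], logical=[A,B,C,D,k,F,b,H]
After op 3 (swap(7, 6)): offset=0, physical=[A,B,C,D,k,F,H,b], logical=[A,B,C,D,k,F,H,b]
After op 4 (replace(5, 'k')): offset=0, physical=[A,B,C,D,k,k,H,b], logical=[A,B,C,D,k,k,H,b]
After op 5 (replace(0, 'd')): offset=0, physical=[d,B,C,D,k,k,H,b], logical=[d,B,C,D,k,k,H,b]
After op 6 (swap(5, 6)): offset=0, physical=[d,B,C,D,k,H,k,b], logical=[d,B,C,D,k,H,k,b]
After op 7 (replace(1, 'f')): offset=0, physical=[d,f,C,D,k,H,k,b], logical=[d,f,C,D,k,H,k,b]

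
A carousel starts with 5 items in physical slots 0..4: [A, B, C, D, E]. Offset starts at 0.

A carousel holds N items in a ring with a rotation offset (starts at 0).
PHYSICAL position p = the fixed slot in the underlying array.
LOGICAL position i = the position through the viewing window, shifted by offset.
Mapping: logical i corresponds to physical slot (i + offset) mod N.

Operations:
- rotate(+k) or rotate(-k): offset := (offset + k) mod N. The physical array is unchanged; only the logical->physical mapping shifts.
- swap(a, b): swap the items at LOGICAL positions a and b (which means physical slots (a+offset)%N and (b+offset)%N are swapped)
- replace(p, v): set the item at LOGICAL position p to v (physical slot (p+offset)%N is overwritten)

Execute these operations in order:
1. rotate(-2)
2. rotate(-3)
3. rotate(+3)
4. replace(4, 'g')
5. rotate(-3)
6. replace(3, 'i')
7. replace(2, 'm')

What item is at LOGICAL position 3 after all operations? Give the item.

Answer: i

Derivation:
After op 1 (rotate(-2)): offset=3, physical=[A,B,C,D,E], logical=[D,E,A,B,C]
After op 2 (rotate(-3)): offset=0, physical=[A,B,C,D,E], logical=[A,B,C,D,E]
After op 3 (rotate(+3)): offset=3, physical=[A,B,C,D,E], logical=[D,E,A,B,C]
After op 4 (replace(4, 'g')): offset=3, physical=[A,B,g,D,E], logical=[D,E,A,B,g]
After op 5 (rotate(-3)): offset=0, physical=[A,B,g,D,E], logical=[A,B,g,D,E]
After op 6 (replace(3, 'i')): offset=0, physical=[A,B,g,i,E], logical=[A,B,g,i,E]
After op 7 (replace(2, 'm')): offset=0, physical=[A,B,m,i,E], logical=[A,B,m,i,E]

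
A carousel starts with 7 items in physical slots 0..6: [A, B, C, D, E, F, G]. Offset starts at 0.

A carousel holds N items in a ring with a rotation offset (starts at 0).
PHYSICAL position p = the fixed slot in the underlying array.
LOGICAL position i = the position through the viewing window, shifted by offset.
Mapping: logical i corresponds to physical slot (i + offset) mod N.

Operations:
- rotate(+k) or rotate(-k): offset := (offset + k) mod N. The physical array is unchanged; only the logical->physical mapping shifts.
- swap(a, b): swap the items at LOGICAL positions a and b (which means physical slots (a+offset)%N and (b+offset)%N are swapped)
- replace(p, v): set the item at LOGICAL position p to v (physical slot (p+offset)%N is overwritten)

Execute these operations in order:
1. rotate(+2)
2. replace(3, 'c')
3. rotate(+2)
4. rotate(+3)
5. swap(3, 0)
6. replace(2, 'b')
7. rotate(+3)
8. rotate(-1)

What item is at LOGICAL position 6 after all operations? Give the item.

Answer: B

Derivation:
After op 1 (rotate(+2)): offset=2, physical=[A,B,C,D,E,F,G], logical=[C,D,E,F,G,A,B]
After op 2 (replace(3, 'c')): offset=2, physical=[A,B,C,D,E,c,G], logical=[C,D,E,c,G,A,B]
After op 3 (rotate(+2)): offset=4, physical=[A,B,C,D,E,c,G], logical=[E,c,G,A,B,C,D]
After op 4 (rotate(+3)): offset=0, physical=[A,B,C,D,E,c,G], logical=[A,B,C,D,E,c,G]
After op 5 (swap(3, 0)): offset=0, physical=[D,B,C,A,E,c,G], logical=[D,B,C,A,E,c,G]
After op 6 (replace(2, 'b')): offset=0, physical=[D,B,b,A,E,c,G], logical=[D,B,b,A,E,c,G]
After op 7 (rotate(+3)): offset=3, physical=[D,B,b,A,E,c,G], logical=[A,E,c,G,D,B,b]
After op 8 (rotate(-1)): offset=2, physical=[D,B,b,A,E,c,G], logical=[b,A,E,c,G,D,B]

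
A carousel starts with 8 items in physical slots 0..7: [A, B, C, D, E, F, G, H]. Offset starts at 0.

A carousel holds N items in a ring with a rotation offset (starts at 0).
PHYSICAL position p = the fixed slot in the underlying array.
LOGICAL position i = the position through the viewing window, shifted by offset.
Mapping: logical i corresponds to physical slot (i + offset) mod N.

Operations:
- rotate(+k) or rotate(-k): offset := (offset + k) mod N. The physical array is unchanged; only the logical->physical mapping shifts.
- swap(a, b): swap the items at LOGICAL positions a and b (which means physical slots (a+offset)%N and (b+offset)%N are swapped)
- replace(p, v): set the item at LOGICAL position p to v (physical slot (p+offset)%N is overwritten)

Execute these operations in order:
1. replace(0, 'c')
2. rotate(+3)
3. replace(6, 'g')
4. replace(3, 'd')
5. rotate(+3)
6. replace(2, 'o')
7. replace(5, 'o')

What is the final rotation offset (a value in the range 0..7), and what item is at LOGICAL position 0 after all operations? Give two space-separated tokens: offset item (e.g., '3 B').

After op 1 (replace(0, 'c')): offset=0, physical=[c,B,C,D,E,F,G,H], logical=[c,B,C,D,E,F,G,H]
After op 2 (rotate(+3)): offset=3, physical=[c,B,C,D,E,F,G,H], logical=[D,E,F,G,H,c,B,C]
After op 3 (replace(6, 'g')): offset=3, physical=[c,g,C,D,E,F,G,H], logical=[D,E,F,G,H,c,g,C]
After op 4 (replace(3, 'd')): offset=3, physical=[c,g,C,D,E,F,d,H], logical=[D,E,F,d,H,c,g,C]
After op 5 (rotate(+3)): offset=6, physical=[c,g,C,D,E,F,d,H], logical=[d,H,c,g,C,D,E,F]
After op 6 (replace(2, 'o')): offset=6, physical=[o,g,C,D,E,F,d,H], logical=[d,H,o,g,C,D,E,F]
After op 7 (replace(5, 'o')): offset=6, physical=[o,g,C,o,E,F,d,H], logical=[d,H,o,g,C,o,E,F]

Answer: 6 d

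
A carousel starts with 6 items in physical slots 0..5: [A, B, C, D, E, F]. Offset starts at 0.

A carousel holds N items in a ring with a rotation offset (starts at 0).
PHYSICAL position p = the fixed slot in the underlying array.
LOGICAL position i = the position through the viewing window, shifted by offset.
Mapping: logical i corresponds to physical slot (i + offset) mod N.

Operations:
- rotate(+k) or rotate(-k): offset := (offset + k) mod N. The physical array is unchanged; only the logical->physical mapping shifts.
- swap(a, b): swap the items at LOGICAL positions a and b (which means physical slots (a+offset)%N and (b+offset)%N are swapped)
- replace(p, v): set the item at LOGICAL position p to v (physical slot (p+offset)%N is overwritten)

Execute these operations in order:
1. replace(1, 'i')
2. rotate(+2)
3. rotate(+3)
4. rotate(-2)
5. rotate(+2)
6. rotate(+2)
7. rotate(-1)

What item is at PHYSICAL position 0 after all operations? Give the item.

Answer: A

Derivation:
After op 1 (replace(1, 'i')): offset=0, physical=[A,i,C,D,E,F], logical=[A,i,C,D,E,F]
After op 2 (rotate(+2)): offset=2, physical=[A,i,C,D,E,F], logical=[C,D,E,F,A,i]
After op 3 (rotate(+3)): offset=5, physical=[A,i,C,D,E,F], logical=[F,A,i,C,D,E]
After op 4 (rotate(-2)): offset=3, physical=[A,i,C,D,E,F], logical=[D,E,F,A,i,C]
After op 5 (rotate(+2)): offset=5, physical=[A,i,C,D,E,F], logical=[F,A,i,C,D,E]
After op 6 (rotate(+2)): offset=1, physical=[A,i,C,D,E,F], logical=[i,C,D,E,F,A]
After op 7 (rotate(-1)): offset=0, physical=[A,i,C,D,E,F], logical=[A,i,C,D,E,F]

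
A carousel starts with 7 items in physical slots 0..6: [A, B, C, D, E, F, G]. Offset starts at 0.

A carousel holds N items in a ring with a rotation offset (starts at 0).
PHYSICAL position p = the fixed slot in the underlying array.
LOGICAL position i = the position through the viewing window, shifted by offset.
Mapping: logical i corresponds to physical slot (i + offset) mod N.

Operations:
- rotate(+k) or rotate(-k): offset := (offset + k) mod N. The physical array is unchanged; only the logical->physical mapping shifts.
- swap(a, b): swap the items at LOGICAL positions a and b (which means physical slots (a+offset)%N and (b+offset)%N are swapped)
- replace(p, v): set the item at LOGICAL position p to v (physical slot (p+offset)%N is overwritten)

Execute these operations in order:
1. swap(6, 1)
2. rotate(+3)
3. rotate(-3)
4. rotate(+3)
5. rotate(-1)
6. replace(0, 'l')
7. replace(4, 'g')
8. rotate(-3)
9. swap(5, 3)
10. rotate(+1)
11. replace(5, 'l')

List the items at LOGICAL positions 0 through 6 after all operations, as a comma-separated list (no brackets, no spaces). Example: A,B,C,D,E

After op 1 (swap(6, 1)): offset=0, physical=[A,G,C,D,E,F,B], logical=[A,G,C,D,E,F,B]
After op 2 (rotate(+3)): offset=3, physical=[A,G,C,D,E,F,B], logical=[D,E,F,B,A,G,C]
After op 3 (rotate(-3)): offset=0, physical=[A,G,C,D,E,F,B], logical=[A,G,C,D,E,F,B]
After op 4 (rotate(+3)): offset=3, physical=[A,G,C,D,E,F,B], logical=[D,E,F,B,A,G,C]
After op 5 (rotate(-1)): offset=2, physical=[A,G,C,D,E,F,B], logical=[C,D,E,F,B,A,G]
After op 6 (replace(0, 'l')): offset=2, physical=[A,G,l,D,E,F,B], logical=[l,D,E,F,B,A,G]
After op 7 (replace(4, 'g')): offset=2, physical=[A,G,l,D,E,F,g], logical=[l,D,E,F,g,A,G]
After op 8 (rotate(-3)): offset=6, physical=[A,G,l,D,E,F,g], logical=[g,A,G,l,D,E,F]
After op 9 (swap(5, 3)): offset=6, physical=[A,G,E,D,l,F,g], logical=[g,A,G,E,D,l,F]
After op 10 (rotate(+1)): offset=0, physical=[A,G,E,D,l,F,g], logical=[A,G,E,D,l,F,g]
After op 11 (replace(5, 'l')): offset=0, physical=[A,G,E,D,l,l,g], logical=[A,G,E,D,l,l,g]

Answer: A,G,E,D,l,l,g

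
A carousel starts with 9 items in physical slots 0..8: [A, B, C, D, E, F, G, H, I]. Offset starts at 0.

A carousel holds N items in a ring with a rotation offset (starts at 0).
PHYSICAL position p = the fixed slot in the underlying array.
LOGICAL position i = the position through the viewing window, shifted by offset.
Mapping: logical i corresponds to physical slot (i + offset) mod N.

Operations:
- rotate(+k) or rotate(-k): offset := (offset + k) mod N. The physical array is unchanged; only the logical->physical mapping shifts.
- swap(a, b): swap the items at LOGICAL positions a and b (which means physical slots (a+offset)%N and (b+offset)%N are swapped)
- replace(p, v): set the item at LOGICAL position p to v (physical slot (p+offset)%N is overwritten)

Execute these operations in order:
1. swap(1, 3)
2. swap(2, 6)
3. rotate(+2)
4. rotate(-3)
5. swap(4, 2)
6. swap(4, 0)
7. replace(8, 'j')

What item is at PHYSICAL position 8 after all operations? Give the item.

After op 1 (swap(1, 3)): offset=0, physical=[A,D,C,B,E,F,G,H,I], logical=[A,D,C,B,E,F,G,H,I]
After op 2 (swap(2, 6)): offset=0, physical=[A,D,G,B,E,F,C,H,I], logical=[A,D,G,B,E,F,C,H,I]
After op 3 (rotate(+2)): offset=2, physical=[A,D,G,B,E,F,C,H,I], logical=[G,B,E,F,C,H,I,A,D]
After op 4 (rotate(-3)): offset=8, physical=[A,D,G,B,E,F,C,H,I], logical=[I,A,D,G,B,E,F,C,H]
After op 5 (swap(4, 2)): offset=8, physical=[A,B,G,D,E,F,C,H,I], logical=[I,A,B,G,D,E,F,C,H]
After op 6 (swap(4, 0)): offset=8, physical=[A,B,G,I,E,F,C,H,D], logical=[D,A,B,G,I,E,F,C,H]
After op 7 (replace(8, 'j')): offset=8, physical=[A,B,G,I,E,F,C,j,D], logical=[D,A,B,G,I,E,F,C,j]

Answer: D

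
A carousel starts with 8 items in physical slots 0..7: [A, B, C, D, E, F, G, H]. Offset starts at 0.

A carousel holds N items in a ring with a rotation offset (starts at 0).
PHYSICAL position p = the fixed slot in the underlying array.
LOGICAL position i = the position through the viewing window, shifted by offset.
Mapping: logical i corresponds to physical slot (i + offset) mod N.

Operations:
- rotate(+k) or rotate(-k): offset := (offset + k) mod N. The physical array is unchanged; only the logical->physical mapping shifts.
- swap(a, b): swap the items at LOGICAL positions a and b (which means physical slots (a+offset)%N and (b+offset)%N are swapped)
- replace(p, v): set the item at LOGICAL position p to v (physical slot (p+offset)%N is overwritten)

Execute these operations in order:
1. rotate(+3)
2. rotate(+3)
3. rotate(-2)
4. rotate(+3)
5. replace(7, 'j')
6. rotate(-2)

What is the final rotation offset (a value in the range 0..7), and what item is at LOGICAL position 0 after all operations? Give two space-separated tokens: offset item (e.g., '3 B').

Answer: 5 F

Derivation:
After op 1 (rotate(+3)): offset=3, physical=[A,B,C,D,E,F,G,H], logical=[D,E,F,G,H,A,B,C]
After op 2 (rotate(+3)): offset=6, physical=[A,B,C,D,E,F,G,H], logical=[G,H,A,B,C,D,E,F]
After op 3 (rotate(-2)): offset=4, physical=[A,B,C,D,E,F,G,H], logical=[E,F,G,H,A,B,C,D]
After op 4 (rotate(+3)): offset=7, physical=[A,B,C,D,E,F,G,H], logical=[H,A,B,C,D,E,F,G]
After op 5 (replace(7, 'j')): offset=7, physical=[A,B,C,D,E,F,j,H], logical=[H,A,B,C,D,E,F,j]
After op 6 (rotate(-2)): offset=5, physical=[A,B,C,D,E,F,j,H], logical=[F,j,H,A,B,C,D,E]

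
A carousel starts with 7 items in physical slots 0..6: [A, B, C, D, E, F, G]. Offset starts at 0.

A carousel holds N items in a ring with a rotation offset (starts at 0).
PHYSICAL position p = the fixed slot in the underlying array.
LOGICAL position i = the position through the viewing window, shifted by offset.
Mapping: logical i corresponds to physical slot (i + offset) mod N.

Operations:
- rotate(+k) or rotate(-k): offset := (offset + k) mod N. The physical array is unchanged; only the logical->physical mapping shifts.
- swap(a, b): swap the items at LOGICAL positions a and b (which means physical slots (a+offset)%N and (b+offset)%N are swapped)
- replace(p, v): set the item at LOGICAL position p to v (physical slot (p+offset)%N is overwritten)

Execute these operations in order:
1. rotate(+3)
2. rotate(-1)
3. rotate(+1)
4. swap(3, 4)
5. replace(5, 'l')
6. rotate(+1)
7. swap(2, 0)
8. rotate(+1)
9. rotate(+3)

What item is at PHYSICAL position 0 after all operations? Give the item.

After op 1 (rotate(+3)): offset=3, physical=[A,B,C,D,E,F,G], logical=[D,E,F,G,A,B,C]
After op 2 (rotate(-1)): offset=2, physical=[A,B,C,D,E,F,G], logical=[C,D,E,F,G,A,B]
After op 3 (rotate(+1)): offset=3, physical=[A,B,C,D,E,F,G], logical=[D,E,F,G,A,B,C]
After op 4 (swap(3, 4)): offset=3, physical=[G,B,C,D,E,F,A], logical=[D,E,F,A,G,B,C]
After op 5 (replace(5, 'l')): offset=3, physical=[G,l,C,D,E,F,A], logical=[D,E,F,A,G,l,C]
After op 6 (rotate(+1)): offset=4, physical=[G,l,C,D,E,F,A], logical=[E,F,A,G,l,C,D]
After op 7 (swap(2, 0)): offset=4, physical=[G,l,C,D,A,F,E], logical=[A,F,E,G,l,C,D]
After op 8 (rotate(+1)): offset=5, physical=[G,l,C,D,A,F,E], logical=[F,E,G,l,C,D,A]
After op 9 (rotate(+3)): offset=1, physical=[G,l,C,D,A,F,E], logical=[l,C,D,A,F,E,G]

Answer: G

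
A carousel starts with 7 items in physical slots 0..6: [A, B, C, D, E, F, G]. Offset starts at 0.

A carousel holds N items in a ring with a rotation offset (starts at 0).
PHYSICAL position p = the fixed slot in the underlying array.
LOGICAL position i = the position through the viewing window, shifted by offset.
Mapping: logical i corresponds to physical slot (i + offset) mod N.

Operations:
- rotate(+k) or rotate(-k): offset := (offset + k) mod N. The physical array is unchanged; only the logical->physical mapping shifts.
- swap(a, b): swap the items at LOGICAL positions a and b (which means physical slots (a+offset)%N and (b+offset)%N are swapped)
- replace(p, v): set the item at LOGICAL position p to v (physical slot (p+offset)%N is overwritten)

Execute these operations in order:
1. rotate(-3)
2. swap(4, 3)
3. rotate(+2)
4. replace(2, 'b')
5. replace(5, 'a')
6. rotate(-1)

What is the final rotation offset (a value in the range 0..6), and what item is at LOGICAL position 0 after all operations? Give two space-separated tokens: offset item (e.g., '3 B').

After op 1 (rotate(-3)): offset=4, physical=[A,B,C,D,E,F,G], logical=[E,F,G,A,B,C,D]
After op 2 (swap(4, 3)): offset=4, physical=[B,A,C,D,E,F,G], logical=[E,F,G,B,A,C,D]
After op 3 (rotate(+2)): offset=6, physical=[B,A,C,D,E,F,G], logical=[G,B,A,C,D,E,F]
After op 4 (replace(2, 'b')): offset=6, physical=[B,b,C,D,E,F,G], logical=[G,B,b,C,D,E,F]
After op 5 (replace(5, 'a')): offset=6, physical=[B,b,C,D,a,F,G], logical=[G,B,b,C,D,a,F]
After op 6 (rotate(-1)): offset=5, physical=[B,b,C,D,a,F,G], logical=[F,G,B,b,C,D,a]

Answer: 5 F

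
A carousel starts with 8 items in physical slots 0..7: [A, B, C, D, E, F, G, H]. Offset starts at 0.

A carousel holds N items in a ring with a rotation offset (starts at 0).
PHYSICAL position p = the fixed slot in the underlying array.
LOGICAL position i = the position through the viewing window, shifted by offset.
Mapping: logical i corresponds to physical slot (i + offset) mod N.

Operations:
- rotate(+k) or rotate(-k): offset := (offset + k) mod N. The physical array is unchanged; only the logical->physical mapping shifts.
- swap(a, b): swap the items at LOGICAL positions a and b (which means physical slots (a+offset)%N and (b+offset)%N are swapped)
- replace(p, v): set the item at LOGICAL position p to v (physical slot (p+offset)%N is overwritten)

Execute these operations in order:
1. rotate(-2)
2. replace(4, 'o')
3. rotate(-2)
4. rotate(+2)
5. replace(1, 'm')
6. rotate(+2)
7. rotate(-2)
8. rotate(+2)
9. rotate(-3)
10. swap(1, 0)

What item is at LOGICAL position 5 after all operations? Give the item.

Answer: o

Derivation:
After op 1 (rotate(-2)): offset=6, physical=[A,B,C,D,E,F,G,H], logical=[G,H,A,B,C,D,E,F]
After op 2 (replace(4, 'o')): offset=6, physical=[A,B,o,D,E,F,G,H], logical=[G,H,A,B,o,D,E,F]
After op 3 (rotate(-2)): offset=4, physical=[A,B,o,D,E,F,G,H], logical=[E,F,G,H,A,B,o,D]
After op 4 (rotate(+2)): offset=6, physical=[A,B,o,D,E,F,G,H], logical=[G,H,A,B,o,D,E,F]
After op 5 (replace(1, 'm')): offset=6, physical=[A,B,o,D,E,F,G,m], logical=[G,m,A,B,o,D,E,F]
After op 6 (rotate(+2)): offset=0, physical=[A,B,o,D,E,F,G,m], logical=[A,B,o,D,E,F,G,m]
After op 7 (rotate(-2)): offset=6, physical=[A,B,o,D,E,F,G,m], logical=[G,m,A,B,o,D,E,F]
After op 8 (rotate(+2)): offset=0, physical=[A,B,o,D,E,F,G,m], logical=[A,B,o,D,E,F,G,m]
After op 9 (rotate(-3)): offset=5, physical=[A,B,o,D,E,F,G,m], logical=[F,G,m,A,B,o,D,E]
After op 10 (swap(1, 0)): offset=5, physical=[A,B,o,D,E,G,F,m], logical=[G,F,m,A,B,o,D,E]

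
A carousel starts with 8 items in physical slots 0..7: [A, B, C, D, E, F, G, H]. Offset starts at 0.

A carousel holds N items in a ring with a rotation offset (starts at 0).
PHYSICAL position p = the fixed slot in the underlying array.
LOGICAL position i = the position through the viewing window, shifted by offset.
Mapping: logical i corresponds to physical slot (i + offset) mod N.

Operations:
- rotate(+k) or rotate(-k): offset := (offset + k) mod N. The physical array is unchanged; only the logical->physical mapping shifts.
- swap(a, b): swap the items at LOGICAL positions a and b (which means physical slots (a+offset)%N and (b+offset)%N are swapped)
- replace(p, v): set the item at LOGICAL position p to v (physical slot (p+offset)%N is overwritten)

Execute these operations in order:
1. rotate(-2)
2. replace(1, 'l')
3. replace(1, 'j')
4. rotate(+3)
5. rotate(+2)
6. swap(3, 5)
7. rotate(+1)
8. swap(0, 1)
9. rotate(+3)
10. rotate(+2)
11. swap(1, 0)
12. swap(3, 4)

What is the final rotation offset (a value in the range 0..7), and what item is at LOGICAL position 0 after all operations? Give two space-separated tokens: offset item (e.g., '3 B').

After op 1 (rotate(-2)): offset=6, physical=[A,B,C,D,E,F,G,H], logical=[G,H,A,B,C,D,E,F]
After op 2 (replace(1, 'l')): offset=6, physical=[A,B,C,D,E,F,G,l], logical=[G,l,A,B,C,D,E,F]
After op 3 (replace(1, 'j')): offset=6, physical=[A,B,C,D,E,F,G,j], logical=[G,j,A,B,C,D,E,F]
After op 4 (rotate(+3)): offset=1, physical=[A,B,C,D,E,F,G,j], logical=[B,C,D,E,F,G,j,A]
After op 5 (rotate(+2)): offset=3, physical=[A,B,C,D,E,F,G,j], logical=[D,E,F,G,j,A,B,C]
After op 6 (swap(3, 5)): offset=3, physical=[G,B,C,D,E,F,A,j], logical=[D,E,F,A,j,G,B,C]
After op 7 (rotate(+1)): offset=4, physical=[G,B,C,D,E,F,A,j], logical=[E,F,A,j,G,B,C,D]
After op 8 (swap(0, 1)): offset=4, physical=[G,B,C,D,F,E,A,j], logical=[F,E,A,j,G,B,C,D]
After op 9 (rotate(+3)): offset=7, physical=[G,B,C,D,F,E,A,j], logical=[j,G,B,C,D,F,E,A]
After op 10 (rotate(+2)): offset=1, physical=[G,B,C,D,F,E,A,j], logical=[B,C,D,F,E,A,j,G]
After op 11 (swap(1, 0)): offset=1, physical=[G,C,B,D,F,E,A,j], logical=[C,B,D,F,E,A,j,G]
After op 12 (swap(3, 4)): offset=1, physical=[G,C,B,D,E,F,A,j], logical=[C,B,D,E,F,A,j,G]

Answer: 1 C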